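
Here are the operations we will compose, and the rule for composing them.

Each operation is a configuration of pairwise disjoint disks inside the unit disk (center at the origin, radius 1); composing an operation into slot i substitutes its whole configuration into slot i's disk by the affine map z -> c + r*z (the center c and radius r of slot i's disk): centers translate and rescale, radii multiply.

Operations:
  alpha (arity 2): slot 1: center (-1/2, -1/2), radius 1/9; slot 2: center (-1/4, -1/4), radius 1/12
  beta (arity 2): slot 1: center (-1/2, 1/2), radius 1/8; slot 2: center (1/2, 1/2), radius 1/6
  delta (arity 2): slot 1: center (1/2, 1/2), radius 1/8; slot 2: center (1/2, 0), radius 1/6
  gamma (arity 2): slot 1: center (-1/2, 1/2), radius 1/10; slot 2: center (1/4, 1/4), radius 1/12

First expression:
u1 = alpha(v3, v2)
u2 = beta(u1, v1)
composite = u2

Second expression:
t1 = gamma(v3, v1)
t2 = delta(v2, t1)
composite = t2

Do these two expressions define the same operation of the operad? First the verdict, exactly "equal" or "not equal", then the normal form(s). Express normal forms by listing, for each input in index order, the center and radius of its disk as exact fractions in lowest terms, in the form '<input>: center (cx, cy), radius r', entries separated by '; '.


not equal: they reduce to v1: center (1/2, 1/2), radius 1/6; v2: center (-17/32, 15/32), radius 1/96; v3: center (-9/16, 7/16), radius 1/72 and v1: center (13/24, 1/24), radius 1/72; v2: center (1/2, 1/2), radius 1/8; v3: center (5/12, 1/12), radius 1/60

Reducing the first expression gives v1: center (1/2, 1/2), radius 1/6; v2: center (-17/32, 15/32), radius 1/96; v3: center (-9/16, 7/16), radius 1/72
Reducing the second expression gives v1: center (13/24, 1/24), radius 1/72; v2: center (1/2, 1/2), radius 1/8; v3: center (5/12, 1/12), radius 1/60
They disagree, so not equal.


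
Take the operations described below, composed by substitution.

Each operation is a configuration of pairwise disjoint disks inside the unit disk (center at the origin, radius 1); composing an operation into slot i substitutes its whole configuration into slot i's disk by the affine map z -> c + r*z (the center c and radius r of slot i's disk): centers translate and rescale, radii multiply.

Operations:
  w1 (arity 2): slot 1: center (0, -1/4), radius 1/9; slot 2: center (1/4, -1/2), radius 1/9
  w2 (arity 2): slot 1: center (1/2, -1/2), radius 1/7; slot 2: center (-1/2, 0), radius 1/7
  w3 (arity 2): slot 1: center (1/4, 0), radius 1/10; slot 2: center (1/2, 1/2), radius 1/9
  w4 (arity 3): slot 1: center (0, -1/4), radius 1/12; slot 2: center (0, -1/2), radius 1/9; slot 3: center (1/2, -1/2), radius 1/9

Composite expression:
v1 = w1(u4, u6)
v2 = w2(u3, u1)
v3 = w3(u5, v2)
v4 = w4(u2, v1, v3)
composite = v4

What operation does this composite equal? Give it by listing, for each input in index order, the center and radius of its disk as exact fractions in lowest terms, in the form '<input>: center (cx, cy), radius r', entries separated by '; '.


u1: center (89/162, -4/9), radius 1/567; u2: center (0, -1/4), radius 1/12; u3: center (91/162, -73/162), radius 1/567; u4: center (0, -19/36), radius 1/81; u5: center (19/36, -1/2), radius 1/90; u6: center (1/36, -5/9), radius 1/81

Only the slot chain above each u matters under w4; compose those maps.
u2: after 1 affine step, its disk has center (0, -1/4), radius 1/12
u4: after 2 affine steps, its disk has center (0, -19/36), radius 1/81
u6: after 2 affine steps, its disk has center (1/36, -5/9), radius 1/81
u5: after 2 affine steps, its disk has center (19/36, -1/2), radius 1/90
u3: after 3 affine steps, its disk has center (91/162, -73/162), radius 1/567
u1: after 3 affine steps, its disk has center (89/162, -4/9), radius 1/567


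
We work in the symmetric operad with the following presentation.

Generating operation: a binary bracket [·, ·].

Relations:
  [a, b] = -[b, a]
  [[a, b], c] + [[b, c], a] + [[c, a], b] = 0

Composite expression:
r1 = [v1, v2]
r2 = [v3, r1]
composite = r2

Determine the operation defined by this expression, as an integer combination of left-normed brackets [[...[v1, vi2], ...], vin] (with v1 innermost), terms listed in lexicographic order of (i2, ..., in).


-[[v1, v2], v3]

A multilinear Lie element is pinned by v1-initial words (v1 innermost).
Composite bracket: [v3, [v1, v2]]
The bracket unfolds into 4 signed words via [a, b] = ab - ba (2^2 = 4).
Only words starting with v1 matter:
  word v1v2v3 has sign -1, contributing -[[v1, v2], v3]


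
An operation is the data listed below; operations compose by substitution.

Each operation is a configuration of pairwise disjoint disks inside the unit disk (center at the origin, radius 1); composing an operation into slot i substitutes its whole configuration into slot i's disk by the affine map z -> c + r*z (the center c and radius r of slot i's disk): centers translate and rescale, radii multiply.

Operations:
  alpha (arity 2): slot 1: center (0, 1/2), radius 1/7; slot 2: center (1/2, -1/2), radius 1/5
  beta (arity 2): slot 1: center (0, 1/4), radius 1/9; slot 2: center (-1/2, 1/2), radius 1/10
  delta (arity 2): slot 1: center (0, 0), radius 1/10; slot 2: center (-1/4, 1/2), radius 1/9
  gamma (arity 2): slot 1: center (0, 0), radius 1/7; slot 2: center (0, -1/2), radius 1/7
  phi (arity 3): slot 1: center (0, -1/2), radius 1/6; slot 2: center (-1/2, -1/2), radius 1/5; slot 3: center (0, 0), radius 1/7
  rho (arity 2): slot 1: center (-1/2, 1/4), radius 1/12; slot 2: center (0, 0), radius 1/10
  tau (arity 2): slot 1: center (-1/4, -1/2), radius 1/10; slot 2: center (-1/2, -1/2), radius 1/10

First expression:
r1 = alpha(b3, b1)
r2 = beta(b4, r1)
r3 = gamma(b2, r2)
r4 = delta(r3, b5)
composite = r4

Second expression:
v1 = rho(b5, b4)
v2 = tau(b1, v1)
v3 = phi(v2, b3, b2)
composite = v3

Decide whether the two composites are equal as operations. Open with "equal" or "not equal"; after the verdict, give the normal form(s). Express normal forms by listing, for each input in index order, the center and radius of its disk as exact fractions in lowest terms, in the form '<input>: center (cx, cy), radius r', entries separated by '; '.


The first composite normalizes to b1: center (-9/1400, -61/1400), radius 1/3500; b2: center (0, 0), radius 1/70; b3: center (-1/140, -59/1400), radius 1/4900; b4: center (0, -13/280), radius 1/630; b5: center (-1/4, 1/2), radius 1/9
The second composite normalizes to b1: center (-1/24, -7/12), radius 1/60; b2: center (0, 0), radius 1/7; b3: center (-1/2, -1/2), radius 1/5; b4: center (-1/12, -7/12), radius 1/600; b5: center (-11/120, -139/240), radius 1/720
The forms do not match — not equal.

not equal: they reduce to b1: center (-9/1400, -61/1400), radius 1/3500; b2: center (0, 0), radius 1/70; b3: center (-1/140, -59/1400), radius 1/4900; b4: center (0, -13/280), radius 1/630; b5: center (-1/4, 1/2), radius 1/9 and b1: center (-1/24, -7/12), radius 1/60; b2: center (0, 0), radius 1/7; b3: center (-1/2, -1/2), radius 1/5; b4: center (-1/12, -7/12), radius 1/600; b5: center (-11/120, -139/240), radius 1/720


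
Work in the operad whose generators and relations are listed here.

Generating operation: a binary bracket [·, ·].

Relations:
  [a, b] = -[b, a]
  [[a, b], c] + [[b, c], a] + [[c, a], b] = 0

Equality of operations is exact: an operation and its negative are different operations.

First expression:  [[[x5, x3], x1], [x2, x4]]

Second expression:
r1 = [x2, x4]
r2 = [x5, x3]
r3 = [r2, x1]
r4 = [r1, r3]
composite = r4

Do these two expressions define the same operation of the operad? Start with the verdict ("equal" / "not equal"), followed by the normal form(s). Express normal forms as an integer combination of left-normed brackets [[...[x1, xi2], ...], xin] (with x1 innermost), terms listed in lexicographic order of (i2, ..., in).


The first expression reduces to [[[[x1, x3], x5], x2], x4] - [[[[x1, x3], x5], x4], x2] - [[[[x1, x5], x3], x2], x4] + [[[[x1, x5], x3], x4], x2]
The second expression reduces to -[[[[x1, x3], x5], x2], x4] + [[[[x1, x3], x5], x4], x2] + [[[[x1, x5], x3], x2], x4] - [[[[x1, x5], x3], x4], x2]
Different reductions; not equal.

not equal: they reduce to [[[[x1, x3], x5], x2], x4] - [[[[x1, x3], x5], x4], x2] - [[[[x1, x5], x3], x2], x4] + [[[[x1, x5], x3], x4], x2] and -[[[[x1, x3], x5], x2], x4] + [[[[x1, x3], x5], x4], x2] + [[[[x1, x5], x3], x2], x4] - [[[[x1, x5], x3], x4], x2]


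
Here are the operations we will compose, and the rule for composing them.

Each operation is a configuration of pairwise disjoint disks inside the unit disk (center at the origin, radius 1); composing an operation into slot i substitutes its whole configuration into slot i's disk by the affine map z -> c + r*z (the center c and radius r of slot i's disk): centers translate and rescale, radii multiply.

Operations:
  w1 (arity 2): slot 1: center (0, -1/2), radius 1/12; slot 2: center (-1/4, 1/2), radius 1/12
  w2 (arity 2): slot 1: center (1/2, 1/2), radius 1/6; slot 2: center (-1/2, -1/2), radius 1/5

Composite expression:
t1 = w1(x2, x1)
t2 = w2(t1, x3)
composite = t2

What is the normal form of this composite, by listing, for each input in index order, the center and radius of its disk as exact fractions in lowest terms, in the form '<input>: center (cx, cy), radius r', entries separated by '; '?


Affine substitution under w2: radii multiply and x-centers shift.
x2 passes through 2 substitutions, ending at center (1/2, 5/12), radius 1/72
x1 passes through 2 substitutions, ending at center (11/24, 7/12), radius 1/72
x3 passes through 1 substitution, ending at center (-1/2, -1/2), radius 1/5

x1: center (11/24, 7/12), radius 1/72; x2: center (1/2, 5/12), radius 1/72; x3: center (-1/2, -1/2), radius 1/5


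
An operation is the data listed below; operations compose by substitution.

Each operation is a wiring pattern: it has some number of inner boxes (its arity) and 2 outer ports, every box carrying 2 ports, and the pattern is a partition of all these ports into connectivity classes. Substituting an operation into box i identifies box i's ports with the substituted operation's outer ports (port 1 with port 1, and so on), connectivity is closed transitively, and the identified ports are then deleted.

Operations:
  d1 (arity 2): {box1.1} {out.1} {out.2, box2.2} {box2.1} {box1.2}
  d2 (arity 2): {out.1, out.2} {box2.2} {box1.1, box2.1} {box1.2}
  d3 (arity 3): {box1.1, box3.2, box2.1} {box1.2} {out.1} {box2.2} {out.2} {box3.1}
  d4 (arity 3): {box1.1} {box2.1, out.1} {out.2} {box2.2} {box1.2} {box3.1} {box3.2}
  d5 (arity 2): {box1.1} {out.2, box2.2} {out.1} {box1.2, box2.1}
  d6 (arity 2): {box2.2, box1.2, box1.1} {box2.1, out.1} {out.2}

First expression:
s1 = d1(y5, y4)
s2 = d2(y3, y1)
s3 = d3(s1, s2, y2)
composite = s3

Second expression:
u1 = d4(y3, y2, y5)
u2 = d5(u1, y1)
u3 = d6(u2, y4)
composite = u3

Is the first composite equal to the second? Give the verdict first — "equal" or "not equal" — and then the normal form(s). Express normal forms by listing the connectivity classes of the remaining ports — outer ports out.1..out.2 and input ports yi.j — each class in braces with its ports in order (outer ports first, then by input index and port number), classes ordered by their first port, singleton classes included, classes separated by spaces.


The first expression, normalized: {out.1} {out.2} {y1.1, y3.1} {y1.2} {y2.1} {y2.2} {y3.2} {y4.1} {y4.2} {y5.1} {y5.2}
The second expression, normalized: {out.1, y4.1} {out.2} {y1.1} {y1.2, y4.2} {y2.1} {y2.2} {y3.1} {y3.2} {y5.1} {y5.2}
Different reductions; not equal.

not equal: they reduce to {out.1} {out.2} {y1.1, y3.1} {y1.2} {y2.1} {y2.2} {y3.2} {y4.1} {y4.2} {y5.1} {y5.2} and {out.1, y4.1} {out.2} {y1.1} {y1.2, y4.2} {y2.1} {y2.2} {y3.1} {y3.2} {y5.1} {y5.2}


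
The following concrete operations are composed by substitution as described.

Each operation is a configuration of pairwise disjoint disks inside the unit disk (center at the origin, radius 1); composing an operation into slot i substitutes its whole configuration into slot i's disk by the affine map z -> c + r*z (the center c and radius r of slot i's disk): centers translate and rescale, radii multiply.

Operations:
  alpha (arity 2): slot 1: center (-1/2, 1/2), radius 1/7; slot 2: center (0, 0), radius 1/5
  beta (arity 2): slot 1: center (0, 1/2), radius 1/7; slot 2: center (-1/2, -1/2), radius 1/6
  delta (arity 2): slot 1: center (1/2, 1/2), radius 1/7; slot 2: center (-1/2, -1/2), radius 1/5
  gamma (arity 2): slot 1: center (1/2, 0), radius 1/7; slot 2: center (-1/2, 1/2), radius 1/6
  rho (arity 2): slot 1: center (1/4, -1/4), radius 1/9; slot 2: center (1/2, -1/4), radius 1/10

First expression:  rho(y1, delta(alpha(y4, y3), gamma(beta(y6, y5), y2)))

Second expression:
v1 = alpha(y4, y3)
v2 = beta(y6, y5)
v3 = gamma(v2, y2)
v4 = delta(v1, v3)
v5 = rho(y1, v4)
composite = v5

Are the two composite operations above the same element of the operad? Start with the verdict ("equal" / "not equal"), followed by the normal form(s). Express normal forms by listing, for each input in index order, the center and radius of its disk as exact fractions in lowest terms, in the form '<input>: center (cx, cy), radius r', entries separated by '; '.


equal; the common form is y1: center (1/4, -1/4), radius 1/9; y2: center (11/25, -29/100), radius 1/300; y3: center (11/20, -1/5), radius 1/350; y4: center (19/35, -27/140), radius 1/490; y5: center (321/700, -211/700), radius 1/2100; y6: center (23/50, -209/700), radius 1/2450

The first expression reduces to y1: center (1/4, -1/4), radius 1/9; y2: center (11/25, -29/100), radius 1/300; y3: center (11/20, -1/5), radius 1/350; y4: center (19/35, -27/140), radius 1/490; y5: center (321/700, -211/700), radius 1/2100; y6: center (23/50, -209/700), radius 1/2450
The second expression reduces to y1: center (1/4, -1/4), radius 1/9; y2: center (11/25, -29/100), radius 1/300; y3: center (11/20, -1/5), radius 1/350; y4: center (19/35, -27/140), radius 1/490; y5: center (321/700, -211/700), radius 1/2100; y6: center (23/50, -209/700), radius 1/2450
Same normal form: equal.


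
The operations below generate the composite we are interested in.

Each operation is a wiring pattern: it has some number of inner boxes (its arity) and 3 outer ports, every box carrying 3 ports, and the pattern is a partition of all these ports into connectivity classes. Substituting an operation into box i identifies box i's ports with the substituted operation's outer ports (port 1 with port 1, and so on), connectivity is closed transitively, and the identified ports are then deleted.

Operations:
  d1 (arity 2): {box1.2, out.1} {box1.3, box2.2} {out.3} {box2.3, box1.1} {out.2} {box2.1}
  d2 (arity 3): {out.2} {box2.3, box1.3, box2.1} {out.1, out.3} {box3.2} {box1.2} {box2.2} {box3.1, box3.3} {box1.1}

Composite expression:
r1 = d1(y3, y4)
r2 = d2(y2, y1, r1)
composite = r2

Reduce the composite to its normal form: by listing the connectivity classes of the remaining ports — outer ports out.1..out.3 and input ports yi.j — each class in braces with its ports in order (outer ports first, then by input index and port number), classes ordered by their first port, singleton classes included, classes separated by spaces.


{out.1, out.3} {out.2} {y1.1, y1.3, y2.3} {y1.2} {y2.1} {y2.2} {y3.1, y4.3} {y3.2} {y3.3, y4.2} {y4.1}

Treat the ports identified at d2 as solder joints: merge, then drop.
through d1, on inputs (y3, y4): {out.1, y3.2} {out.2} {out.3} {y3.1, y4.3} {y3.3, y4.2} {y4.1} (out.j = stage outer ports)
through d2, on inputs (y2, y1, y3, y4): {out.1, out.3} {out.2} {y1.1, y1.3, y2.3} {y1.2} {y2.1} {y2.2} {y3.1, y4.3} {y3.2} {y3.3, y4.2} {y4.1} (out.j = stage outer ports)


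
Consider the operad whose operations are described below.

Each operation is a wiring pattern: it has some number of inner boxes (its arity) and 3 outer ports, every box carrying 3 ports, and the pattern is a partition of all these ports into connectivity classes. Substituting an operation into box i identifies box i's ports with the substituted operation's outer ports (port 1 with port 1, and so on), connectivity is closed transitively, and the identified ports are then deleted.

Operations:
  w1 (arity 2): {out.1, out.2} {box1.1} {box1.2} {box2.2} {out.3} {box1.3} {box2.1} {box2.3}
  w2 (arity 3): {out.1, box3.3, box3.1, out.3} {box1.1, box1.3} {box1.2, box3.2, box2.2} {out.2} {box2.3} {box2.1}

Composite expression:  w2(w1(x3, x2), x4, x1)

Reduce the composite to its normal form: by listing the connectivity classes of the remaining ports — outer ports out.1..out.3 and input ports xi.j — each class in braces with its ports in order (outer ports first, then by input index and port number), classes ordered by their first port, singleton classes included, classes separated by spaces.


{out.1, out.3, x1.1, x1.3} {out.2} {x1.2, x4.2} {x2.1} {x2.2} {x2.3} {x3.1} {x3.2} {x3.3} {x4.1} {x4.3}

Connectivity passes through glued w2-boundaries; trace each wire chain.
after w1, the pattern on (x3, x2) reads {out.1, out.2} {out.3} {x2.1} {x2.2} {x2.3} {x3.1} {x3.2} {x3.3} (out.j = its outer ports)
after w2, the pattern on (x3, x2, x4, x1) reads {out.1, out.3, x1.1, x1.3} {out.2} {x1.2, x4.2} {x2.1} {x2.2} {x2.3} {x3.1} {x3.2} {x3.3} {x4.1} {x4.3} (out.j = its outer ports)


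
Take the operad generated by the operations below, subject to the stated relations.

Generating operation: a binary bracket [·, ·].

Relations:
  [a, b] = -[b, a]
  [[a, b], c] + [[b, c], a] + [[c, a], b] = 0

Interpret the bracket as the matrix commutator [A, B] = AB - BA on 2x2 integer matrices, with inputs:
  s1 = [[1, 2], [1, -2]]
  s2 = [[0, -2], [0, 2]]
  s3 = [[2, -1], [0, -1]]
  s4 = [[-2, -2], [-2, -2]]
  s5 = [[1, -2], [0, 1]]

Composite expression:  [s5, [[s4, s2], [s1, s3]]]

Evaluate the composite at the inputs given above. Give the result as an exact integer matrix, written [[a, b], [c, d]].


[[-64, 96], [0, 64]]

[s4, s2] = [[-4, -4], [4, 4]]
[s1, s3] = [[1, -9], [3, -1]]
[[s4, s2], [s1, s3]] = [[24, 80], [32, -24]]
[s5, [[s4, s2], [s1, s3]]] = [[-64, 96], [0, 64]]


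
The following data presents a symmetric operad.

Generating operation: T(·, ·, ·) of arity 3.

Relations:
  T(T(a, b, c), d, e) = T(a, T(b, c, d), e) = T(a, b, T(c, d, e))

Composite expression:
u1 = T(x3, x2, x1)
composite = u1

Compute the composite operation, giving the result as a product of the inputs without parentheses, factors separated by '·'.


x3 · x2 · x1

The T-tree's shape is irrelevant; the x-reading-order decides.
T(x3, x2, x1) spells out as x3 · x2 · x1


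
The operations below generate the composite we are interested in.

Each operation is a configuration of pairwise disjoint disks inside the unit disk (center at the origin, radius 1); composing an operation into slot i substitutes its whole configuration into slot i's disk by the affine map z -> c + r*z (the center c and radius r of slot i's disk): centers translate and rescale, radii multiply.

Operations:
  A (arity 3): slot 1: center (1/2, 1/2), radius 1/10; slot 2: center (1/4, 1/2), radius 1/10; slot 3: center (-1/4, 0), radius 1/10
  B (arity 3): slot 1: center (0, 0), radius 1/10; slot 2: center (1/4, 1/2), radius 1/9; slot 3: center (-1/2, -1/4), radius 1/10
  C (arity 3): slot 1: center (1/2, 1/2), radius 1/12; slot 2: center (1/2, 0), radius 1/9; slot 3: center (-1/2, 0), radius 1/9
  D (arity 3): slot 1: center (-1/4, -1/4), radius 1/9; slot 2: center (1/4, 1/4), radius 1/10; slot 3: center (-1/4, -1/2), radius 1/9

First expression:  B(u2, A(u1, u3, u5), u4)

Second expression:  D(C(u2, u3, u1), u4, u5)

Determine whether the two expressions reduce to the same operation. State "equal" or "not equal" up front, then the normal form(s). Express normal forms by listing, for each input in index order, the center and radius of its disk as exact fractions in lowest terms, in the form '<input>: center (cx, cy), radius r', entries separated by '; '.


not equal: they reduce to u1: center (11/36, 5/9), radius 1/90; u2: center (0, 0), radius 1/10; u3: center (5/18, 5/9), radius 1/90; u4: center (-1/2, -1/4), radius 1/10; u5: center (2/9, 1/2), radius 1/90 and u1: center (-11/36, -1/4), radius 1/81; u2: center (-7/36, -7/36), radius 1/108; u3: center (-7/36, -1/4), radius 1/81; u4: center (1/4, 1/4), radius 1/10; u5: center (-1/4, -1/2), radius 1/9


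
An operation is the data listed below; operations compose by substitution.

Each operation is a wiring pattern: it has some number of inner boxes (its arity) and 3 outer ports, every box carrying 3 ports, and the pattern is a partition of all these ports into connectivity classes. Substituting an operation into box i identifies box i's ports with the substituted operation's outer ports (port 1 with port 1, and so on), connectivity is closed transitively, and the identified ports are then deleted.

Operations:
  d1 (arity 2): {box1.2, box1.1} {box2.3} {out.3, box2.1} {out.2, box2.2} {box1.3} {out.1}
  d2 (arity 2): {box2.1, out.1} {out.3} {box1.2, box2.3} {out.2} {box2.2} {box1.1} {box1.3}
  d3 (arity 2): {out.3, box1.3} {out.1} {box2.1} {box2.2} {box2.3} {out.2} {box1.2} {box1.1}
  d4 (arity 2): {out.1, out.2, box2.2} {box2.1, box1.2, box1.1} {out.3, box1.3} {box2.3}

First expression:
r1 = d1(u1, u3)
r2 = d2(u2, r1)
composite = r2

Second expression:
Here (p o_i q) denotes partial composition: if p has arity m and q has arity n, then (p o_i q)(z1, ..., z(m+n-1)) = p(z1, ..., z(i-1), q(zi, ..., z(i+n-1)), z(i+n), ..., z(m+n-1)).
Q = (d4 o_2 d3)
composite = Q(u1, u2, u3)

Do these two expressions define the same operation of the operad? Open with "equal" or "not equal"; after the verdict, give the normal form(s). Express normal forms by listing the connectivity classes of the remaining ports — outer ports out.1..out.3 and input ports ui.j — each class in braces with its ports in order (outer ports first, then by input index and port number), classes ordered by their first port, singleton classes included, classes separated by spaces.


not equal — first {out.1} {out.2} {out.3} {u1.1, u1.2} {u1.3} {u2.1} {u2.2, u3.1} {u2.3} {u3.2} {u3.3}, second {out.1, out.2} {out.3, u1.3} {u1.1, u1.2} {u2.1} {u2.2} {u2.3} {u3.1} {u3.2} {u3.3}

In normal form, the first expression is {out.1} {out.2} {out.3} {u1.1, u1.2} {u1.3} {u2.1} {u2.2, u3.1} {u2.3} {u3.2} {u3.3}
In normal form, the second expression is {out.1, out.2} {out.3, u1.3} {u1.1, u1.2} {u2.1} {u2.2} {u2.3} {u3.1} {u3.2} {u3.3}
Distinct normal forms: not equal.


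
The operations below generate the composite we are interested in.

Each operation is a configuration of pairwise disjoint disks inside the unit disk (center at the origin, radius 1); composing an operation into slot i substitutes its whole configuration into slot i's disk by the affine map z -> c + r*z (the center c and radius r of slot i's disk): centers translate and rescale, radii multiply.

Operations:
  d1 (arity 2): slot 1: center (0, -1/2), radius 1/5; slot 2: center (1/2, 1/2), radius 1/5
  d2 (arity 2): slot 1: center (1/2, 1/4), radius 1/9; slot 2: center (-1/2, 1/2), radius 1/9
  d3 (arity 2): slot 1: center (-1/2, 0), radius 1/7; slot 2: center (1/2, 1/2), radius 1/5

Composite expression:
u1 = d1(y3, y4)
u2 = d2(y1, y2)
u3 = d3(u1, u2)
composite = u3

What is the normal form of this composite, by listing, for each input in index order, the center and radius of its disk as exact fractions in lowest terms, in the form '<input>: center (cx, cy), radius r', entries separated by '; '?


y1: center (3/5, 11/20), radius 1/45; y2: center (2/5, 3/5), radius 1/45; y3: center (-1/2, -1/14), radius 1/35; y4: center (-3/7, 1/14), radius 1/35

Nesting under d3 composes maps z -> c + r*z down each y-path.
input y3: composing its 2 substitution steps yields center (-1/2, -1/14), radius 1/35
input y4: composing its 2 substitution steps yields center (-3/7, 1/14), radius 1/35
input y1: composing its 2 substitution steps yields center (3/5, 11/20), radius 1/45
input y2: composing its 2 substitution steps yields center (2/5, 3/5), radius 1/45


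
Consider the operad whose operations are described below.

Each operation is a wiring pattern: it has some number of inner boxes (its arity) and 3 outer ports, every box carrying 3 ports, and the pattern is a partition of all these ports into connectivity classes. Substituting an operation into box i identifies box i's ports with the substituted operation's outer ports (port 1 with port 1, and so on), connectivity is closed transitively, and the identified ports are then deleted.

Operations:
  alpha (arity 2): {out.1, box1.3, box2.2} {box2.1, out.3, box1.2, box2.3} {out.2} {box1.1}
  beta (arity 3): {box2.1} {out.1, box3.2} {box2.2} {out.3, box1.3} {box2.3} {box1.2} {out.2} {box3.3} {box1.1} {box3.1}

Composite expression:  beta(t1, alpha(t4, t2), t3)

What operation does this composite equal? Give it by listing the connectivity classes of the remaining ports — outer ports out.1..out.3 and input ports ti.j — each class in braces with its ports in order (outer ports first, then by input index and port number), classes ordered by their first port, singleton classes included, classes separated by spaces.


{out.1, t3.2} {out.2} {out.3, t1.3} {t1.1} {t1.2} {t2.1, t2.3, t4.2} {t2.2, t4.3} {t3.1} {t3.3} {t4.1}

Treat the ports identified at beta as solder joints: merge, then drop.
the subtree at alpha composes to {out.1, t2.2, t4.3} {out.2} {out.3, t2.1, t2.3, t4.2} {t4.1} on (t4, t2); out.j = own outer ports
the subtree at beta composes to {out.1, t3.2} {out.2} {out.3, t1.3} {t1.1} {t1.2} {t2.1, t2.3, t4.2} {t2.2, t4.3} {t3.1} {t3.3} {t4.1} on (t1, t4, t2, t3); out.j = own outer ports


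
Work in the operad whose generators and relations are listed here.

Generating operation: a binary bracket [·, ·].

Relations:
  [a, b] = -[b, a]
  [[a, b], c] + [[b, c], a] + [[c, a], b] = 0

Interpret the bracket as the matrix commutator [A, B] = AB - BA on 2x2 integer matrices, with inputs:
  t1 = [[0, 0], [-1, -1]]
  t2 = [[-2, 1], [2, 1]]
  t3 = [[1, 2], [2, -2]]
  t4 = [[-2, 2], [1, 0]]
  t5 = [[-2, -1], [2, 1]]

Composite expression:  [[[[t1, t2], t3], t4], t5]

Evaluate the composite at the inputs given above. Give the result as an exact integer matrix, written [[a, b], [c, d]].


[[6, 0], [-18, -6]]

[t1, t2] = [[1, 1], [1, -1]]
[[t1, t2], t3] = [[0, 1], [-1, 0]]
[[[t1, t2], t3], t4] = [[3, 2], [2, -3]]
[[[[t1, t2], t3], t4], t5] = [[6, 0], [-18, -6]]


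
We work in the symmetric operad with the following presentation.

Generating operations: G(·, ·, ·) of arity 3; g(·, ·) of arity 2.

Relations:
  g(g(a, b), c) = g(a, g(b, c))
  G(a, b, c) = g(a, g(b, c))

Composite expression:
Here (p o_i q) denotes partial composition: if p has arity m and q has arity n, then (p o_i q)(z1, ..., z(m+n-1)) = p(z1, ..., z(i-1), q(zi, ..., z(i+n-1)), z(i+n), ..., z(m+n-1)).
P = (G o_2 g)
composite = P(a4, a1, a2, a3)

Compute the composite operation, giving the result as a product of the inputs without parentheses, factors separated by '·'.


Under associativity of G, the answer is the a's in reading order.
g(a1, a2) flattens to a1 · a2
G(a4, g(a1, a2), a3) flattens to a4 · a1 · a2 · a3

a4 · a1 · a2 · a3


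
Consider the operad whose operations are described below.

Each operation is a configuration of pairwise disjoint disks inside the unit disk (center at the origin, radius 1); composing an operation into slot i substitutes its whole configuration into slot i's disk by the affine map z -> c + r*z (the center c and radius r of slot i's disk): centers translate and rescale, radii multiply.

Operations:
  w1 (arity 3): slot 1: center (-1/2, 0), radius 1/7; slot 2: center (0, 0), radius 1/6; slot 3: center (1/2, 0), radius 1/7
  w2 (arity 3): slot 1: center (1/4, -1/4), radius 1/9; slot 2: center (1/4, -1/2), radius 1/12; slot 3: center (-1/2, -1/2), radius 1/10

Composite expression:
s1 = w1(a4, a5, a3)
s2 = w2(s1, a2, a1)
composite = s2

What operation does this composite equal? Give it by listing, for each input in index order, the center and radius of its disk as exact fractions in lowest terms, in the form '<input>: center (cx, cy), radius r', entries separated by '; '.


a1: center (-1/2, -1/2), radius 1/10; a2: center (1/4, -1/2), radius 1/12; a3: center (11/36, -1/4), radius 1/63; a4: center (7/36, -1/4), radius 1/63; a5: center (1/4, -1/4), radius 1/54

Below w2, radii multiply path by path; the a-disk centers shift.
a4: after 2 affine steps, its disk has center (7/36, -1/4), radius 1/63
a5: after 2 affine steps, its disk has center (1/4, -1/4), radius 1/54
a3: after 2 affine steps, its disk has center (11/36, -1/4), radius 1/63
a2: after 1 affine step, its disk has center (1/4, -1/2), radius 1/12
a1: after 1 affine step, its disk has center (-1/2, -1/2), radius 1/10


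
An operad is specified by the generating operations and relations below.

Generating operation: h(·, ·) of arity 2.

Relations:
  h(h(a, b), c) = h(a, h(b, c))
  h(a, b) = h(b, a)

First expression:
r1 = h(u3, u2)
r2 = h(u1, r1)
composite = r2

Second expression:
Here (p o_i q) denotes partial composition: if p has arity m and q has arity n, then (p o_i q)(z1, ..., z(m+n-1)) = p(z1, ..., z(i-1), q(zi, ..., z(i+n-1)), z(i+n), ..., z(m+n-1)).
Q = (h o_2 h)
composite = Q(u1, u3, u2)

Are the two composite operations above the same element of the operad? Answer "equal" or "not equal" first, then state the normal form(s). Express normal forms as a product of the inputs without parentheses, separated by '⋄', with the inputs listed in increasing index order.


The first expression, normalized: u1 ⋄ u2 ⋄ u3
The second expression, normalized: u1 ⋄ u2 ⋄ u3
Identical normal forms: equal.

equal: each reduces to u1 ⋄ u2 ⋄ u3


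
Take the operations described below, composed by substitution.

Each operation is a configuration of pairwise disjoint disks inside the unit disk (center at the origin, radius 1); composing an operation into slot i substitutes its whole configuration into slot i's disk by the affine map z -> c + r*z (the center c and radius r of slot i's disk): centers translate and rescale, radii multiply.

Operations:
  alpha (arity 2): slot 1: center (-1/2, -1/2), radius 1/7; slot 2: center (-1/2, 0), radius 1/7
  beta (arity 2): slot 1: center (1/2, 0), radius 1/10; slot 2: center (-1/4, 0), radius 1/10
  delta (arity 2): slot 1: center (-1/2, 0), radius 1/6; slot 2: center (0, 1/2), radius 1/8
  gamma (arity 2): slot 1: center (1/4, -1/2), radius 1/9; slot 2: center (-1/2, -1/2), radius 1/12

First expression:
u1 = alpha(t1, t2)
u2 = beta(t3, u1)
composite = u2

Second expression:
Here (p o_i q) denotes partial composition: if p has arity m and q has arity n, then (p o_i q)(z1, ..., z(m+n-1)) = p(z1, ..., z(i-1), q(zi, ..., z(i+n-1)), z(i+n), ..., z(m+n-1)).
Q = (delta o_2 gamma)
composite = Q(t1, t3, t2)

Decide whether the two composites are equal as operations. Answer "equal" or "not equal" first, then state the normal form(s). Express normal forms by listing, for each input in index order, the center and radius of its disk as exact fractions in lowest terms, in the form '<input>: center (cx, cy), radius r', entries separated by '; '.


not equal — first t1: center (-3/10, -1/20), radius 1/70; t2: center (-3/10, 0), radius 1/70; t3: center (1/2, 0), radius 1/10, second t1: center (-1/2, 0), radius 1/6; t2: center (-1/16, 7/16), radius 1/96; t3: center (1/32, 7/16), radius 1/72

Reducing the first expression gives t1: center (-3/10, -1/20), radius 1/70; t2: center (-3/10, 0), radius 1/70; t3: center (1/2, 0), radius 1/10
Reducing the second expression gives t1: center (-1/2, 0), radius 1/6; t2: center (-1/16, 7/16), radius 1/96; t3: center (1/32, 7/16), radius 1/72
The forms do not match — not equal.


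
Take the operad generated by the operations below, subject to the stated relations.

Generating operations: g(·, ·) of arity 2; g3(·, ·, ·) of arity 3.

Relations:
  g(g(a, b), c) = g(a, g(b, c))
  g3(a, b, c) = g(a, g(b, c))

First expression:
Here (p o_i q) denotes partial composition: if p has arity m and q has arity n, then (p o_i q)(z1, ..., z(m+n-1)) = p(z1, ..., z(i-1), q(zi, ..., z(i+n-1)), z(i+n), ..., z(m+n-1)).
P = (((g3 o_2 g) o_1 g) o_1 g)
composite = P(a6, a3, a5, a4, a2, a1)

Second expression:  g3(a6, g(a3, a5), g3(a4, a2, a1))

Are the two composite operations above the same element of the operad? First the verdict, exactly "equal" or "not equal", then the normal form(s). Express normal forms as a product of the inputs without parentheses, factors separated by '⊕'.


equal; both compose to a6 ⊕ a3 ⊕ a5 ⊕ a4 ⊕ a2 ⊕ a1


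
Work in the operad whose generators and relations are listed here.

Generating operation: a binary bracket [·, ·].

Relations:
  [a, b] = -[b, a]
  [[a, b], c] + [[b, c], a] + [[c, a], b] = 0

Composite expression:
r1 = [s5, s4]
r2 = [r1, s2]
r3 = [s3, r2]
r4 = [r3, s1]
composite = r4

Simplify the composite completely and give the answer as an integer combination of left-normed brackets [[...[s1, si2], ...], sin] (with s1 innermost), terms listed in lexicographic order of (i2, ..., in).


[[[[s1, s2], s4], s5], s3] - [[[[s1, s2], s5], s4], s3] - [[[[s1, s3], s2], s4], s5] + [[[[s1, s3], s2], s5], s4] + [[[[s1, s3], s4], s5], s2] - [[[[s1, s3], s5], s4], s2] - [[[[s1, s4], s5], s2], s3] + [[[[s1, s5], s4], s2], s3]


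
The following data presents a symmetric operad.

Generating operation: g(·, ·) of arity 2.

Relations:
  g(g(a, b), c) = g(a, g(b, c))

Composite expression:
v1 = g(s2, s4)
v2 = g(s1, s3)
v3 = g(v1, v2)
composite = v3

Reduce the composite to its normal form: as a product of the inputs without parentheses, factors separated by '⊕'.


s2 ⊕ s4 ⊕ s1 ⊕ s3

Under associativity of g, the answer is the s's in reading order.
g(s2, s4) linearizes to s2 ⊕ s4
g(s1, s3) linearizes to s1 ⊕ s3
g(g(s2, s4), g(s1, s3)) linearizes to s2 ⊕ s4 ⊕ s1 ⊕ s3


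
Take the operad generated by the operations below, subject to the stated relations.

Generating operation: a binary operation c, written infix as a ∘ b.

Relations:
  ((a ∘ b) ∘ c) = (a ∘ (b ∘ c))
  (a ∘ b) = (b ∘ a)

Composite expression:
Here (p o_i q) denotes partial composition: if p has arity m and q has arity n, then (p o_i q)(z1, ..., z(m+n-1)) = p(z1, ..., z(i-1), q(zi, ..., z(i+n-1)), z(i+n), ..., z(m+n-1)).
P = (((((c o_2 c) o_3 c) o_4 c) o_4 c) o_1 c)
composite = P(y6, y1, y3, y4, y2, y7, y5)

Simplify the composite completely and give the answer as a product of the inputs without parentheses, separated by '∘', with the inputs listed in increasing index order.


y1 ∘ y2 ∘ y3 ∘ y4 ∘ y5 ∘ y6 ∘ y7

With c associative and commutative, the y-input set is all that matters.
(y6 ∘ y1) linearizes to y6 ∘ y1
(y2 ∘ y7) linearizes to y2 ∘ y7
((y2 ∘ y7) ∘ y5) linearizes to y2 ∘ y7 ∘ y5
(y4 ∘ ((y2 ∘ y7) ∘ y5)) linearizes to y4 ∘ y2 ∘ y7 ∘ y5
(y3 ∘ (y4 ∘ ((y2 ∘ y7) ∘ y5))) linearizes to y3 ∘ y4 ∘ y2 ∘ y7 ∘ y5
((y6 ∘ y1) ∘ (y3 ∘ (y4 ∘ ((y2 ∘ y7) ∘ y5)))) linearizes to y6 ∘ y1 ∘ y3 ∘ y4 ∘ y2 ∘ y7 ∘ y5
reordering the factors by index: y1 ∘ y2 ∘ y3 ∘ y4 ∘ y5 ∘ y6 ∘ y7


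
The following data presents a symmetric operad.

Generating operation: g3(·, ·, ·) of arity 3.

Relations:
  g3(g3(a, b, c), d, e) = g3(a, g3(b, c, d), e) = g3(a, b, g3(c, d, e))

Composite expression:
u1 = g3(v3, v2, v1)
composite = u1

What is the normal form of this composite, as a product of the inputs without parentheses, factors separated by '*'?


v3 * v2 * v1

All parenthesizations of g3 agree; list the v-inputs left to right.
g3(v3, v2, v1) spells out as v3 * v2 * v1


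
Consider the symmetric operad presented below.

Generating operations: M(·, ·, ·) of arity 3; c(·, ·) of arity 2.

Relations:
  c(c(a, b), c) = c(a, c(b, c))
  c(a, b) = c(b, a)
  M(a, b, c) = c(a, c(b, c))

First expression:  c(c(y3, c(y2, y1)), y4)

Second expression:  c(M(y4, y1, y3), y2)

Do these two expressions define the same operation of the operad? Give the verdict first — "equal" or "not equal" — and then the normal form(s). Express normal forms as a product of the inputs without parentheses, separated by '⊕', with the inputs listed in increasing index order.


The first composite normalizes to y1 ⊕ y2 ⊕ y3 ⊕ y4
The second composite normalizes to y1 ⊕ y2 ⊕ y3 ⊕ y4
The normal forms match — equal.

equal; the common form is y1 ⊕ y2 ⊕ y3 ⊕ y4


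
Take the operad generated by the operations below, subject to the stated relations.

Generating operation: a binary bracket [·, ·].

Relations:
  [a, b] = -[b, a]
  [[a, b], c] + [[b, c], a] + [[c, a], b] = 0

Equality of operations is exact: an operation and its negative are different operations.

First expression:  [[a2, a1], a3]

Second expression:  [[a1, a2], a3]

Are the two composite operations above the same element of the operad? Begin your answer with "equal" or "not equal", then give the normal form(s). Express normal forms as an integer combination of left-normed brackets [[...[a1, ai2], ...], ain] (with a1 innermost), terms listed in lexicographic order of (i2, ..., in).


not equal; first: -[[a1, a2], a3]; second: [[a1, a2], a3]

The first expression reduces to -[[a1, a2], a3]
The second expression reduces to [[a1, a2], a3]
The forms do not match — not equal.


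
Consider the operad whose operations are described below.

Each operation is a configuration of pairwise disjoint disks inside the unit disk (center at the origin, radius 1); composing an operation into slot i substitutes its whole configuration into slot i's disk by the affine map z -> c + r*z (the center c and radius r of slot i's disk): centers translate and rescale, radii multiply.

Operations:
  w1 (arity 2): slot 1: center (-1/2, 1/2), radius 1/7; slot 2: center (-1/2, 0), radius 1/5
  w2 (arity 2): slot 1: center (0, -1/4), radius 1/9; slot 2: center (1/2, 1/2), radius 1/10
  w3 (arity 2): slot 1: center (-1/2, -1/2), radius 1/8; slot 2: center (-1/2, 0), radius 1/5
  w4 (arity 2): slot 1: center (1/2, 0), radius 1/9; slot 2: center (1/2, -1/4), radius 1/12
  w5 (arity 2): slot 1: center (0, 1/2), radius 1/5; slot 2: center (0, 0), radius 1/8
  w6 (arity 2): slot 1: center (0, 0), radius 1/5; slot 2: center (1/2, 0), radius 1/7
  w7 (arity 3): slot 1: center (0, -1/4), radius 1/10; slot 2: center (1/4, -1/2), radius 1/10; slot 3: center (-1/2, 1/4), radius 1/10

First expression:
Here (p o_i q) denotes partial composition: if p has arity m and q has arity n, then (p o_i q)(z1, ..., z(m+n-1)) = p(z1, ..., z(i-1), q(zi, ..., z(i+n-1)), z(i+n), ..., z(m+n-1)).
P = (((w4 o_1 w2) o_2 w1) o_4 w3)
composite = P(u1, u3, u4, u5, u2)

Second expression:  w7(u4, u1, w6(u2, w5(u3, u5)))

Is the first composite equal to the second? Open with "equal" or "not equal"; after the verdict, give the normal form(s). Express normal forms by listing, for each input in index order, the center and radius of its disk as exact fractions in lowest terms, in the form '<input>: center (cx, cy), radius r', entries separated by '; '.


Reducing the first expression gives u1: center (1/2, -1/36), radius 1/81; u2: center (11/24, -1/4), radius 1/60; u3: center (11/20, 11/180), radius 1/630; u4: center (11/20, 1/18), radius 1/450; u5: center (11/24, -7/24), radius 1/96
Reducing the second expression gives u1: center (1/4, -1/2), radius 1/10; u2: center (-1/2, 1/4), radius 1/50; u3: center (-9/20, 9/35), radius 1/350; u4: center (0, -1/4), radius 1/10; u5: center (-9/20, 1/4), radius 1/560
Distinct normal forms: not equal.

not equal: they reduce to u1: center (1/2, -1/36), radius 1/81; u2: center (11/24, -1/4), radius 1/60; u3: center (11/20, 11/180), radius 1/630; u4: center (11/20, 1/18), radius 1/450; u5: center (11/24, -7/24), radius 1/96 and u1: center (1/4, -1/2), radius 1/10; u2: center (-1/2, 1/4), radius 1/50; u3: center (-9/20, 9/35), radius 1/350; u4: center (0, -1/4), radius 1/10; u5: center (-9/20, 1/4), radius 1/560


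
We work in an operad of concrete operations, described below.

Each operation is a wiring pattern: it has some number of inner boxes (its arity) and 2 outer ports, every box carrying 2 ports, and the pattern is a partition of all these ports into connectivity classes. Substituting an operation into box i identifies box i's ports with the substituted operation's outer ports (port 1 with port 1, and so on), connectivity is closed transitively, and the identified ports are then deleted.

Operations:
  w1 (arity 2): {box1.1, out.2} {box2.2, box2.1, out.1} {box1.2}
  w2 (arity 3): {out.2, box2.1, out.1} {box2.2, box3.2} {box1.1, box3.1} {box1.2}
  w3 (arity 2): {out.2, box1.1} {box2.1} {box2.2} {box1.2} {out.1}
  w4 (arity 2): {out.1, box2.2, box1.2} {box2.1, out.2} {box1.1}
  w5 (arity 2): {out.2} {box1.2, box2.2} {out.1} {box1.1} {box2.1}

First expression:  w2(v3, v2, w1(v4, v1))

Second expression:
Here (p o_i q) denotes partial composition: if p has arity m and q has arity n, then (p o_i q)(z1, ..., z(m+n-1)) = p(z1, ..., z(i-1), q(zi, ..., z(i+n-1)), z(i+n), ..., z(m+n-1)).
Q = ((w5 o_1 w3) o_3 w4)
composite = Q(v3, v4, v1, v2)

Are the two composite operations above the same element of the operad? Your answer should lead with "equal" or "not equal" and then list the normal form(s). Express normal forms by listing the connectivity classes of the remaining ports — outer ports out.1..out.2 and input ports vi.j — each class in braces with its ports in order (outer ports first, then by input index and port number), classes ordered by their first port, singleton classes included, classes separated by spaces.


Normal form of the first expression: {out.1, out.2, v2.1} {v1.1, v1.2, v3.1} {v2.2, v4.1} {v3.2} {v4.2}
Normal form of the second expression: {out.1} {out.2} {v1.1} {v1.2, v2.2} {v2.1, v3.1} {v3.2} {v4.1} {v4.2}
Different reductions; not equal.

not equal — first {out.1, out.2, v2.1} {v1.1, v1.2, v3.1} {v2.2, v4.1} {v3.2} {v4.2}, second {out.1} {out.2} {v1.1} {v1.2, v2.2} {v2.1, v3.1} {v3.2} {v4.1} {v4.2}
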